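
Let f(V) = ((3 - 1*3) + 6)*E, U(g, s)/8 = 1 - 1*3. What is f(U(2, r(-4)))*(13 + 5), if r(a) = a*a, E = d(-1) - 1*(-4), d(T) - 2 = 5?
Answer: 1188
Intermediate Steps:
d(T) = 7 (d(T) = 2 + 5 = 7)
E = 11 (E = 7 - 1*(-4) = 7 + 4 = 11)
r(a) = a²
U(g, s) = -16 (U(g, s) = 8*(1 - 1*3) = 8*(1 - 3) = 8*(-2) = -16)
f(V) = 66 (f(V) = ((3 - 1*3) + 6)*11 = ((3 - 3) + 6)*11 = (0 + 6)*11 = 6*11 = 66)
f(U(2, r(-4)))*(13 + 5) = 66*(13 + 5) = 66*18 = 1188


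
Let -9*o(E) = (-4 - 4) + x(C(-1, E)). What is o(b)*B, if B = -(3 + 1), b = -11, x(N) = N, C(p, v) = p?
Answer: -4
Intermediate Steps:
o(E) = 1 (o(E) = -((-4 - 4) - 1)/9 = -(-8 - 1)/9 = -1/9*(-9) = 1)
B = -4 (B = -1*4 = -4)
o(b)*B = 1*(-4) = -4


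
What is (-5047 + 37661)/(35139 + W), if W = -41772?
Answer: -32614/6633 ≈ -4.9169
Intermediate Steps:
(-5047 + 37661)/(35139 + W) = (-5047 + 37661)/(35139 - 41772) = 32614/(-6633) = 32614*(-1/6633) = -32614/6633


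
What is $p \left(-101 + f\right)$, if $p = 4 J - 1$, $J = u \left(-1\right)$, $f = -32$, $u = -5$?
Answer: $-2527$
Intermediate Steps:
$J = 5$ ($J = \left(-5\right) \left(-1\right) = 5$)
$p = 19$ ($p = 4 \cdot 5 - 1 = 20 - 1 = 19$)
$p \left(-101 + f\right) = 19 \left(-101 - 32\right) = 19 \left(-133\right) = -2527$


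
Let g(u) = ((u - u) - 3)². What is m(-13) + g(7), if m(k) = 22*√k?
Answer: 9 + 22*I*√13 ≈ 9.0 + 79.322*I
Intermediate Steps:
g(u) = 9 (g(u) = (0 - 3)² = (-3)² = 9)
m(-13) + g(7) = 22*√(-13) + 9 = 22*(I*√13) + 9 = 22*I*√13 + 9 = 9 + 22*I*√13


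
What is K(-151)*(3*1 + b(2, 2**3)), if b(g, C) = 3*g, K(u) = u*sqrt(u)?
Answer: -1359*I*sqrt(151) ≈ -16700.0*I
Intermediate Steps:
K(u) = u**(3/2)
K(-151)*(3*1 + b(2, 2**3)) = (-151)**(3/2)*(3*1 + 3*2) = (-151*I*sqrt(151))*(3 + 6) = -151*I*sqrt(151)*9 = -1359*I*sqrt(151)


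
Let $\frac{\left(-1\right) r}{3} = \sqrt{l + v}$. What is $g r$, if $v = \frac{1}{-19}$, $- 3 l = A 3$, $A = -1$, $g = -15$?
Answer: $\frac{135 \sqrt{38}}{19} \approx 43.8$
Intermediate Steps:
$l = 1$ ($l = - \frac{\left(-1\right) 3}{3} = \left(- \frac{1}{3}\right) \left(-3\right) = 1$)
$v = - \frac{1}{19} \approx -0.052632$
$r = - \frac{9 \sqrt{38}}{19}$ ($r = - 3 \sqrt{1 - \frac{1}{19}} = - 3 \sqrt{\frac{18}{19}} = - 3 \frac{3 \sqrt{38}}{19} = - \frac{9 \sqrt{38}}{19} \approx -2.92$)
$g r = - 15 \left(- \frac{9 \sqrt{38}}{19}\right) = \frac{135 \sqrt{38}}{19}$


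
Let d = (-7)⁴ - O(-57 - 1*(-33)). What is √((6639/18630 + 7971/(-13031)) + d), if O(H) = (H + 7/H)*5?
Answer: √7340678599052655930/53948340 ≈ 50.222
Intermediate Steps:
O(H) = 5*H + 35/H
d = 60539/24 (d = (-7)⁴ - (5*(-57 - 1*(-33)) + 35/(-57 - 1*(-33))) = 2401 - (5*(-57 + 33) + 35/(-57 + 33)) = 2401 - (5*(-24) + 35/(-24)) = 2401 - (-120 + 35*(-1/24)) = 2401 - (-120 - 35/24) = 2401 - 1*(-2915/24) = 2401 + 2915/24 = 60539/24 ≈ 2522.5)
√((6639/18630 + 7971/(-13031)) + d) = √((6639/18630 + 7971/(-13031)) + 60539/24) = √((6639*(1/18630) + 7971*(-1/13031)) + 60539/24) = √((2213/6210 - 7971/13031) + 60539/24) = √(-20662307/80922510 + 60539/24) = √(816411989587/323690040) = √7340678599052655930/53948340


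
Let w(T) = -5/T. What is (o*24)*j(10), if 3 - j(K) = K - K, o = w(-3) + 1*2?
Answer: 264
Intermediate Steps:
o = 11/3 (o = -5/(-3) + 1*2 = -5*(-1/3) + 2 = 5/3 + 2 = 11/3 ≈ 3.6667)
j(K) = 3 (j(K) = 3 - (K - K) = 3 - 1*0 = 3 + 0 = 3)
(o*24)*j(10) = ((11/3)*24)*3 = 88*3 = 264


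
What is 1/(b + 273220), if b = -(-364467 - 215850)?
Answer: 1/853537 ≈ 1.1716e-6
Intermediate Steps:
b = 580317 (b = -1*(-580317) = 580317)
1/(b + 273220) = 1/(580317 + 273220) = 1/853537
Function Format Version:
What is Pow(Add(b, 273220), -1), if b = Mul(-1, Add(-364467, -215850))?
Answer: Rational(1, 853537) ≈ 1.1716e-6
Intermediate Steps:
b = 580317 (b = Mul(-1, -580317) = 580317)
Pow(Add(b, 273220), -1) = Pow(Add(580317, 273220), -1) = Pow(853537, -1) = Rational(1, 853537)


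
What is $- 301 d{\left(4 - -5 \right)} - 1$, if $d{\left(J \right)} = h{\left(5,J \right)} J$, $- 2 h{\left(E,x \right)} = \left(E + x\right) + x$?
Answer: $\frac{62305}{2} \approx 31153.0$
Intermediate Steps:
$h{\left(E,x \right)} = - x - \frac{E}{2}$ ($h{\left(E,x \right)} = - \frac{\left(E + x\right) + x}{2} = - \frac{E + 2 x}{2} = - x - \frac{E}{2}$)
$d{\left(J \right)} = J \left(- \frac{5}{2} - J\right)$ ($d{\left(J \right)} = \left(- J - \frac{5}{2}\right) J = \left(- \frac{5}{2} - J\right) J = J \left(- \frac{5}{2} - J\right)$)
$- 301 d{\left(4 - -5 \right)} - 1 = - 301 \left(- \frac{\left(4 - -5\right) \left(5 + 2 \left(4 - -5\right)\right)}{2}\right) - 1 = - 301 \left(- \frac{\left(4 + 5\right) \left(5 + 2 \left(4 + 5\right)\right)}{2}\right) - 1 = - 301 \left(\left(- \frac{1}{2}\right) 9 \left(5 + 2 \cdot 9\right)\right) - 1 = - 301 \left(\left(- \frac{1}{2}\right) 9 \left(5 + 18\right)\right) - 1 = - 301 \left(\left(- \frac{1}{2}\right) 9 \cdot 23\right) - 1 = \left(-301\right) \left(- \frac{207}{2}\right) - 1 = \frac{62307}{2} - 1 = \frac{62305}{2}$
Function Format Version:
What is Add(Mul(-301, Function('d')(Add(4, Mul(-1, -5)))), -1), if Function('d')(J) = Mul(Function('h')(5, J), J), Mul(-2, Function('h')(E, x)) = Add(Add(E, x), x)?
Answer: Rational(62305, 2) ≈ 31153.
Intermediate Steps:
Function('h')(E, x) = Add(Mul(-1, x), Mul(Rational(-1, 2), E)) (Function('h')(E, x) = Mul(Rational(-1, 2), Add(Add(E, x), x)) = Mul(Rational(-1, 2), Add(E, Mul(2, x))) = Add(Mul(-1, x), Mul(Rational(-1, 2), E)))
Function('d')(J) = Mul(J, Add(Rational(-5, 2), Mul(-1, J))) (Function('d')(J) = Mul(Add(Mul(-1, J), Mul(Rational(-1, 2), 5)), J) = Mul(Add(Mul(-1, J), Rational(-5, 2)), J) = Mul(Add(Rational(-5, 2), Mul(-1, J)), J) = Mul(J, Add(Rational(-5, 2), Mul(-1, J))))
Add(Mul(-301, Function('d')(Add(4, Mul(-1, -5)))), -1) = Add(Mul(-301, Mul(Rational(-1, 2), Add(4, Mul(-1, -5)), Add(5, Mul(2, Add(4, Mul(-1, -5)))))), -1) = Add(Mul(-301, Mul(Rational(-1, 2), Add(4, 5), Add(5, Mul(2, Add(4, 5))))), -1) = Add(Mul(-301, Mul(Rational(-1, 2), 9, Add(5, Mul(2, 9)))), -1) = Add(Mul(-301, Mul(Rational(-1, 2), 9, Add(5, 18))), -1) = Add(Mul(-301, Mul(Rational(-1, 2), 9, 23)), -1) = Add(Mul(-301, Rational(-207, 2)), -1) = Add(Rational(62307, 2), -1) = Rational(62305, 2)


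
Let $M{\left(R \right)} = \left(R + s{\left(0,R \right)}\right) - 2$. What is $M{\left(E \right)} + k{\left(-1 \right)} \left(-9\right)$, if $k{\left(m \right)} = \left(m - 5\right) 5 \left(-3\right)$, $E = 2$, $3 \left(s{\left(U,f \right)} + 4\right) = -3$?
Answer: $-815$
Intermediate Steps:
$s{\left(U,f \right)} = -5$ ($s{\left(U,f \right)} = -4 + \frac{1}{3} \left(-3\right) = -4 - 1 = -5$)
$M{\left(R \right)} = -7 + R$ ($M{\left(R \right)} = \left(R - 5\right) - 2 = \left(-5 + R\right) - 2 = -7 + R$)
$k{\left(m \right)} = 75 - 15 m$ ($k{\left(m \right)} = \left(-5 + m\right) 5 \left(-3\right) = \left(-25 + 5 m\right) \left(-3\right) = 75 - 15 m$)
$M{\left(E \right)} + k{\left(-1 \right)} \left(-9\right) = \left(-7 + 2\right) + \left(75 - -15\right) \left(-9\right) = -5 + \left(75 + 15\right) \left(-9\right) = -5 + 90 \left(-9\right) = -5 - 810 = -815$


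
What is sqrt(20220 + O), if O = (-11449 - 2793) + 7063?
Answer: 9*sqrt(161) ≈ 114.20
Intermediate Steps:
O = -7179 (O = -14242 + 7063 = -7179)
sqrt(20220 + O) = sqrt(20220 - 7179) = sqrt(13041) = 9*sqrt(161)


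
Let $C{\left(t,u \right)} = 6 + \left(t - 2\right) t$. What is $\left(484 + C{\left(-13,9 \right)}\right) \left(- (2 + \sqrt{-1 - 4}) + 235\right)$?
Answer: $159605 - 685 i \sqrt{5} \approx 1.5961 \cdot 10^{5} - 1531.7 i$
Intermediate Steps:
$C{\left(t,u \right)} = 6 + t \left(-2 + t\right)$ ($C{\left(t,u \right)} = 6 + \left(t - 2\right) t = 6 + \left(-2 + t\right) t = 6 + t \left(-2 + t\right)$)
$\left(484 + C{\left(-13,9 \right)}\right) \left(- (2 + \sqrt{-1 - 4}) + 235\right) = \left(484 + \left(6 + \left(-13\right)^{2} - -26\right)\right) \left(- (2 + \sqrt{-1 - 4}) + 235\right) = \left(484 + \left(6 + 169 + 26\right)\right) \left(- (2 + \sqrt{-5}) + 235\right) = \left(484 + 201\right) \left(- (2 + i \sqrt{5}) + 235\right) = 685 \left(\left(-2 - i \sqrt{5}\right) + 235\right) = 685 \left(233 - i \sqrt{5}\right) = 159605 - 685 i \sqrt{5}$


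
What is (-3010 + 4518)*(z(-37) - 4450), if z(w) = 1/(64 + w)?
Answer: -181184692/27 ≈ -6.7105e+6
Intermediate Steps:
(-3010 + 4518)*(z(-37) - 4450) = (-3010 + 4518)*(1/(64 - 37) - 4450) = 1508*(1/27 - 4450) = 1508*(-120149/27) = -181184692/27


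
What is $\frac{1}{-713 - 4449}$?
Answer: $- \frac{1}{5162} \approx -0.00019372$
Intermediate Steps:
$\frac{1}{-713 - 4449} = \frac{1}{-5162} = - \frac{1}{5162}$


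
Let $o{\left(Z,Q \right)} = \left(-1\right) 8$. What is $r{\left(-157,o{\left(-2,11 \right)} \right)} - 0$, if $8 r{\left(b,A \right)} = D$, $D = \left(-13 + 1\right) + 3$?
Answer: $- \frac{9}{8} \approx -1.125$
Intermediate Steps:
$D = -9$ ($D = -12 + 3 = -9$)
$o{\left(Z,Q \right)} = -8$
$r{\left(b,A \right)} = - \frac{9}{8}$ ($r{\left(b,A \right)} = \frac{1}{8} \left(-9\right) = - \frac{9}{8}$)
$r{\left(-157,o{\left(-2,11 \right)} \right)} - 0 = - \frac{9}{8} - 0 = - \frac{9}{8} + 0 = - \frac{9}{8}$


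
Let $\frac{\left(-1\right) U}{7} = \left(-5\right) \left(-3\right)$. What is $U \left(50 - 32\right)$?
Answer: $-1890$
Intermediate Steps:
$U = -105$ ($U = - 7 \left(\left(-5\right) \left(-3\right)\right) = \left(-7\right) 15 = -105$)
$U \left(50 - 32\right) = - 105 \left(50 - 32\right) = \left(-105\right) 18 = -1890$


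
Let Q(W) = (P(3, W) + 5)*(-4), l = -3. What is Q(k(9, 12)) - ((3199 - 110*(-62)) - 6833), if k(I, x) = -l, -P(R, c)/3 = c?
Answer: -3170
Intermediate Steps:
P(R, c) = -3*c
k(I, x) = 3 (k(I, x) = -1*(-3) = 3)
Q(W) = -20 + 12*W (Q(W) = (-3*W + 5)*(-4) = (5 - 3*W)*(-4) = -20 + 12*W)
Q(k(9, 12)) - ((3199 - 110*(-62)) - 6833) = (-20 + 12*3) - ((3199 - 110*(-62)) - 6833) = (-20 + 36) - ((3199 + 6820) - 6833) = 16 - (10019 - 6833) = 16 - 1*3186 = 16 - 3186 = -3170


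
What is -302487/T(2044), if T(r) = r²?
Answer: -302487/4177936 ≈ -0.072401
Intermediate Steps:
-302487/T(2044) = -302487/(2044²) = -302487/4177936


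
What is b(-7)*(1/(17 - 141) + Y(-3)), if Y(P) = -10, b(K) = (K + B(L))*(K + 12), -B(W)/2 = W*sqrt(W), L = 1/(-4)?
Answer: 43435/124 - 6205*I/496 ≈ 350.28 - 12.51*I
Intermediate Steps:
L = -1/4 ≈ -0.25000
B(W) = -2*W**(3/2) (B(W) = -2*W*sqrt(W) = -2*W**(3/2))
b(K) = (12 + K)*(K + I/4) (b(K) = (K - (-1)*I/4)*(K + 12) = (K - (-1)*I/4)*(12 + K) = (K + I/4)*(12 + K) = (12 + K)*(K + I/4))
b(-7)*(1/(17 - 141) + Y(-3)) = ((-7)**2 + 3*I + (1/4)*(-7)*(48 + I))*(1/(17 - 141) - 10) = (49 + 3*I + (-84 - 7*I/4))*(1/(-124) - 10) = (-35 + 5*I/4)*(-1/124 - 10) = (-35 + 5*I/4)*(-1241/124) = 43435/124 - 6205*I/496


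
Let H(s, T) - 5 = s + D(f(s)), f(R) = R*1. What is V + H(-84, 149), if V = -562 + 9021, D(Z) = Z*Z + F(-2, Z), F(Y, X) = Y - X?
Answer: 15518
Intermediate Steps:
f(R) = R
D(Z) = -2 + Z**2 - Z (D(Z) = Z*Z + (-2 - Z) = Z**2 + (-2 - Z) = -2 + Z**2 - Z)
H(s, T) = 3 + s**2 (H(s, T) = 5 + (s + (-2 + s**2 - s)) = 5 + (-2 + s**2) = 3 + s**2)
V = 8459
V + H(-84, 149) = 8459 + (3 + (-84)**2) = 8459 + (3 + 7056) = 8459 + 7059 = 15518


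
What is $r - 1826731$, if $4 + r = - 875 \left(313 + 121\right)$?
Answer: $-2206485$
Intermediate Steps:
$r = -379754$ ($r = -4 - 875 \left(313 + 121\right) = -4 - 379750 = -379754$)
$r - 1826731 = -379754 - 1826731 = -2206485$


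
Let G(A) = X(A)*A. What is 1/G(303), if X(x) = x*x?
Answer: 1/27818127 ≈ 3.5948e-8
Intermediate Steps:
X(x) = x²
G(A) = A³ (G(A) = A²*A = A³)
1/G(303) = 1/(303³) = 1/27818127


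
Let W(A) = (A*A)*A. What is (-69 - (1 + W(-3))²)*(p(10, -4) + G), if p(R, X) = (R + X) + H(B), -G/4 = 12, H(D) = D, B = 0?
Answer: 31290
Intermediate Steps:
G = -48 (G = -4*12 = -48)
p(R, X) = R + X (p(R, X) = (R + X) + 0 = R + X)
W(A) = A³ (W(A) = A²*A = A³)
(-69 - (1 + W(-3))²)*(p(10, -4) + G) = (-69 - (1 + (-3)³)²)*((10 - 4) - 48) = (-69 - (1 - 27)²)*(6 - 48) = (-69 - 1*(-26)²)*(-42) = (-69 - 1*676)*(-42) = (-69 - 676)*(-42) = -745*(-42) = 31290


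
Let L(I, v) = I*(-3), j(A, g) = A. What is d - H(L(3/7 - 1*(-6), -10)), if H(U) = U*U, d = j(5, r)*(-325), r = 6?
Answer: -97850/49 ≈ -1996.9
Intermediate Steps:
d = -1625 (d = 5*(-325) = -1625)
L(I, v) = -3*I
H(U) = U**2
d - H(L(3/7 - 1*(-6), -10)) = -1625 - (-3*(3/7 - 1*(-6)))**2 = -1625 - (-3*(3*(1/7) + 6))**2 = -1625 - (-3*(3/7 + 6))**2 = -1625 - (-3*45/7)**2 = -1625 - (-135/7)**2 = -1625 - 1*18225/49 = -1625 - 18225/49 = -97850/49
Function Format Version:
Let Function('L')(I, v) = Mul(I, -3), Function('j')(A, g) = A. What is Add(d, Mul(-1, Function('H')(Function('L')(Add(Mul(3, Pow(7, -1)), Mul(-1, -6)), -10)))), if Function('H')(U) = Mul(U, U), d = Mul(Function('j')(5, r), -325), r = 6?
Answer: Rational(-97850, 49) ≈ -1996.9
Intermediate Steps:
d = -1625 (d = Mul(5, -325) = -1625)
Function('L')(I, v) = Mul(-3, I)
Function('H')(U) = Pow(U, 2)
Add(d, Mul(-1, Function('H')(Function('L')(Add(Mul(3, Pow(7, -1)), Mul(-1, -6)), -10)))) = Add(-1625, Mul(-1, Pow(Mul(-3, Add(Mul(3, Pow(7, -1)), Mul(-1, -6))), 2))) = Add(-1625, Mul(-1, Pow(Mul(-3, Add(Mul(3, Rational(1, 7)), 6)), 2))) = Add(-1625, Mul(-1, Pow(Mul(-3, Add(Rational(3, 7), 6)), 2))) = Add(-1625, Mul(-1, Pow(Mul(-3, Rational(45, 7)), 2))) = Add(-1625, Mul(-1, Pow(Rational(-135, 7), 2))) = Add(-1625, Mul(-1, Rational(18225, 49))) = Add(-1625, Rational(-18225, 49)) = Rational(-97850, 49)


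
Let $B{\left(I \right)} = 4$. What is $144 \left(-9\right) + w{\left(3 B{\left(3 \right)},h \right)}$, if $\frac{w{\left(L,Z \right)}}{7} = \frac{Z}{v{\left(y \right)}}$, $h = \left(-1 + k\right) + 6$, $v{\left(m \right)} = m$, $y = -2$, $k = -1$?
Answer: $-1310$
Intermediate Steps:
$h = 4$ ($h = \left(-1 - 1\right) + 6 = -2 + 6 = 4$)
$w{\left(L,Z \right)} = - \frac{7 Z}{2}$ ($w{\left(L,Z \right)} = 7 \frac{Z}{-2} = 7 Z \left(- \frac{1}{2}\right) = 7 \left(- \frac{Z}{2}\right) = - \frac{7 Z}{2}$)
$144 \left(-9\right) + w{\left(3 B{\left(3 \right)},h \right)} = 144 \left(-9\right) - 14 = -1296 - 14 = -1310$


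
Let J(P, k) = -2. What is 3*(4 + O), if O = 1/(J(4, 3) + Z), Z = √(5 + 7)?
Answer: 51/4 + 3*√3/4 ≈ 14.049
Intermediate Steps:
Z = 2*√3 (Z = √12 = 2*√3 ≈ 3.4641)
O = 1/(-2 + 2*√3) ≈ 0.68301
3*(4 + O) = 3*(4 + (¼ + √3/4)) = 3*(17/4 + √3/4) = 51/4 + 3*√3/4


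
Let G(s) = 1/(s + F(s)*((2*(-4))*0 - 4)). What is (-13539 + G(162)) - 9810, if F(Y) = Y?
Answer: -11347615/486 ≈ -23349.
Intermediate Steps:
G(s) = -1/(3*s) (G(s) = 1/(s + s*((2*(-4))*0 - 4)) = 1/(s + s*(-8*0 - 4)) = 1/(s + s*(0 - 4)) = 1/(s + s*(-4)) = 1/(s - 4*s) = 1/(-3*s) = -1/(3*s))
(-13539 + G(162)) - 9810 = (-13539 - ⅓/162) - 9810 = (-13539 - ⅓*1/162) - 9810 = (-13539 - 1/486) - 9810 = -6579955/486 - 9810 = -11347615/486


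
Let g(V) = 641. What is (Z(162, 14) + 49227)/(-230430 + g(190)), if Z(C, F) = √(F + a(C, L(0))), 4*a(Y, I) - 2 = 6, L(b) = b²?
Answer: -7033/32827 ≈ -0.21424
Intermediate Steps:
a(Y, I) = 2 (a(Y, I) = ½ + (¼)*6 = ½ + 3/2 = 2)
Z(C, F) = √(2 + F) (Z(C, F) = √(F + 2) = √(2 + F))
(Z(162, 14) + 49227)/(-230430 + g(190)) = (√(2 + 14) + 49227)/(-230430 + 641) = (√16 + 49227)/(-229789) = (4 + 49227)*(-1/229789) = 49231*(-1/229789) = -7033/32827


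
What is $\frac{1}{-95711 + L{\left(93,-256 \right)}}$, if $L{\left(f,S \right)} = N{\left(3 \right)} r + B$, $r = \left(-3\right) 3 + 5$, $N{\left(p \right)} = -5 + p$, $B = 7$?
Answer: $- \frac{1}{95696} \approx -1.045 \cdot 10^{-5}$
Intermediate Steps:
$r = -4$ ($r = -9 + 5 = -4$)
$L{\left(f,S \right)} = 15$ ($L{\left(f,S \right)} = \left(-5 + 3\right) \left(-4\right) + 7 = \left(-2\right) \left(-4\right) + 7 = 8 + 7 = 15$)
$\frac{1}{-95711 + L{\left(93,-256 \right)}} = \frac{1}{-95711 + 15} = \frac{1}{-95696} = - \frac{1}{95696}$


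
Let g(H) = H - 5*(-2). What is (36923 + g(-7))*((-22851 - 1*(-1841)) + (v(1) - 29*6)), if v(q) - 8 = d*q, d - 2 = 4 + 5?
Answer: -781538790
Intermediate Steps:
d = 11 (d = 2 + (4 + 5) = 2 + 9 = 11)
v(q) = 8 + 11*q
g(H) = 10 + H (g(H) = H + 10 = 10 + H)
(36923 + g(-7))*((-22851 - 1*(-1841)) + (v(1) - 29*6)) = (36923 + (10 - 7))*((-22851 - 1*(-1841)) + ((8 + 11*1) - 29*6)) = (36923 + 3)*((-22851 + 1841) + ((8 + 11) - 174)) = 36926*(-21010 + (19 - 174)) = 36926*(-21010 - 155) = 36926*(-21165) = -781538790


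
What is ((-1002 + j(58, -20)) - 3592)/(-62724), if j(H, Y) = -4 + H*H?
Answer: 617/31362 ≈ 0.019673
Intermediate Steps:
j(H, Y) = -4 + H²
((-1002 + j(58, -20)) - 3592)/(-62724) = ((-1002 + (-4 + 58²)) - 3592)/(-62724) = ((-1002 + (-4 + 3364)) - 3592)*(-1/62724) = ((-1002 + 3360) - 3592)*(-1/62724) = (2358 - 3592)*(-1/62724) = -1234*(-1/62724) = 617/31362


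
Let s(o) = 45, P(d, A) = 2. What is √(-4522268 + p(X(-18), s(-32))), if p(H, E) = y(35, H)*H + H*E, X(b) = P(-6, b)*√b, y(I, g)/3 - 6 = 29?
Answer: 2*√(-1130567 + 225*I*√2) ≈ 0.29926 + 2126.6*I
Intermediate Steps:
y(I, g) = 105 (y(I, g) = 18 + 3*29 = 18 + 87 = 105)
X(b) = 2*√b
p(H, E) = 105*H + E*H (p(H, E) = 105*H + H*E = 105*H + E*H)
√(-4522268 + p(X(-18), s(-32))) = √(-4522268 + (2*√(-18))*(105 + 45)) = √(-4522268 + (2*(3*I*√2))*150) = √(-4522268 + (6*I*√2)*150) = √(-4522268 + 900*I*√2)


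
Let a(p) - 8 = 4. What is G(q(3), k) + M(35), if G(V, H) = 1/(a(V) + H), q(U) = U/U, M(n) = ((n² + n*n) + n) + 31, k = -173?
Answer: 405075/161 ≈ 2516.0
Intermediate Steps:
M(n) = 31 + n + 2*n² (M(n) = ((n² + n²) + n) + 31 = (2*n² + n) + 31 = (n + 2*n²) + 31 = 31 + n + 2*n²)
a(p) = 12 (a(p) = 8 + 4 = 12)
q(U) = 1
G(V, H) = 1/(12 + H)
G(q(3), k) + M(35) = 1/(12 - 173) + (31 + 35 + 2*35²) = 1/(-161) + (31 + 35 + 2*1225) = -1/161 + (31 + 35 + 2450) = -1/161 + 2516 = 405075/161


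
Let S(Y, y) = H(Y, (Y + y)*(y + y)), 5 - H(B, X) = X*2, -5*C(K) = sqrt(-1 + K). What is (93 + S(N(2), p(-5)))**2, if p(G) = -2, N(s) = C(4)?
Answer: 168292/25 - 1312*sqrt(3)/5 ≈ 6277.2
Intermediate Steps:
C(K) = -sqrt(-1 + K)/5
N(s) = -sqrt(3)/5 (N(s) = -sqrt(-1 + 4)/5 = -sqrt(3)/5)
H(B, X) = 5 - 2*X (H(B, X) = 5 - X*2 = 5 - 2*X)
S(Y, y) = 5 - 4*y*(Y + y) (S(Y, y) = 5 - 2*(Y + y)*(y + y) = 5 - 2*(Y + y)*2*y = 5 - 4*y*(Y + y))
(93 + S(N(2), p(-5)))**2 = (93 + (5 - 4*(-2)*(-sqrt(3)/5 - 2)))**2 = (93 + (5 - 4*(-2)*(-2 - sqrt(3)/5)))**2 = (93 + (5 + (-16 - 8*sqrt(3)/5)))**2 = (93 + (-11 - 8*sqrt(3)/5))**2 = (82 - 8*sqrt(3)/5)**2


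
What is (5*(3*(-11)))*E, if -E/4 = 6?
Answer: 3960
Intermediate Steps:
E = -24 (E = -4*6 = -24)
(5*(3*(-11)))*E = (5*(3*(-11)))*(-24) = (5*(-33))*(-24) = -165*(-24) = 3960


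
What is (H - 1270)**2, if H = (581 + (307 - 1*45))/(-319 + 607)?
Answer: 14796046321/9216 ≈ 1.6055e+6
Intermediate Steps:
H = 281/96 (H = (581 + (307 - 45))/288 = (581 + 262)*(1/288) = 843*(1/288) = 281/96 ≈ 2.9271)
(H - 1270)**2 = (281/96 - 1270)**2 = (-121639/96)**2 = 14796046321/9216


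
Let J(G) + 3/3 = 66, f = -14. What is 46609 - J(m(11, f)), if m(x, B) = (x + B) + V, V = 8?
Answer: 46544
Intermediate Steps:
m(x, B) = 8 + B + x (m(x, B) = (x + B) + 8 = (B + x) + 8 = 8 + B + x)
J(G) = 65 (J(G) = -1 + 66 = 65)
46609 - J(m(11, f)) = 46609 - 1*65 = 46609 - 65 = 46544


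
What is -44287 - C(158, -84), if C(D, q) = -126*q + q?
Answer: -54787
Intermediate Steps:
C(D, q) = -125*q
-44287 - C(158, -84) = -44287 - (-125)*(-84) = -44287 - 1*10500 = -44287 - 10500 = -54787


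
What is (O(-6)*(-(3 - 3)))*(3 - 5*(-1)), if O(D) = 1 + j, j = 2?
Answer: 0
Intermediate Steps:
O(D) = 3 (O(D) = 1 + 2 = 3)
(O(-6)*(-(3 - 3)))*(3 - 5*(-1)) = (3*(-(3 - 3)))*(3 - 5*(-1)) = (3*(-1*0))*(3 + 5) = (3*0)*8 = 0*8 = 0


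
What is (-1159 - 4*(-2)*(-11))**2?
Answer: 1555009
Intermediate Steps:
(-1159 - 4*(-2)*(-11))**2 = (-1159 + 8*(-11))**2 = (-1159 - 88)**2 = (-1247)**2 = 1555009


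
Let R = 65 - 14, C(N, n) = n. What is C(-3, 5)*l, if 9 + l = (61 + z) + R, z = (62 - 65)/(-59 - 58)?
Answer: 20090/39 ≈ 515.13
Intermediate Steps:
z = 1/39 (z = -3/(-117) = -3*(-1/117) = 1/39 ≈ 0.025641)
R = 51
l = 4018/39 (l = -9 + ((61 + 1/39) + 51) = -9 + (2380/39 + 51) = -9 + 4369/39 = 4018/39 ≈ 103.03)
C(-3, 5)*l = 5*(4018/39) = 20090/39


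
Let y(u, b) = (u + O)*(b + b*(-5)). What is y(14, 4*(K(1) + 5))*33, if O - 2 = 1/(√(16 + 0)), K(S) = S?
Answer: -51480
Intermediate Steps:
O = 9/4 (O = 2 + 1/(√(16 + 0)) = 2 + 1/(√16) = 2 + 1/4 = 2 + ¼ = 9/4 ≈ 2.2500)
y(u, b) = -4*b*(9/4 + u) (y(u, b) = (u + 9/4)*(b + b*(-5)) = (9/4 + u)*(b - 5*b) = (9/4 + u)*(-4*b) = -4*b*(9/4 + u))
y(14, 4*(K(1) + 5))*33 = -4*(1 + 5)*(9 + 4*14)*33 = -4*6*(9 + 56)*33 = -1*24*65*33 = -1560*33 = -51480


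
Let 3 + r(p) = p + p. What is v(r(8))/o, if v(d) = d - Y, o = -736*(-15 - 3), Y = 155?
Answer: -71/6624 ≈ -0.010719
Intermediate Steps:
o = 13248 (o = -736*(-18) = 13248)
r(p) = -3 + 2*p (r(p) = -3 + (p + p) = -3 + 2*p)
v(d) = -155 + d (v(d) = d - 1*155 = d - 155 = -155 + d)
v(r(8))/o = (-155 + (-3 + 2*8))/13248 = (-155 + (-3 + 16))*(1/13248) = (-155 + 13)*(1/13248) = -142*1/13248 = -71/6624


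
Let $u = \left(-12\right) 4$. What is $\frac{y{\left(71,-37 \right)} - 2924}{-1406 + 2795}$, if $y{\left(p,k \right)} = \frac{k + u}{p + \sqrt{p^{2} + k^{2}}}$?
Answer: $- \frac{1332307}{633847} - \frac{85 \sqrt{6410}}{1901541} \approx -2.1055$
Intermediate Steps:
$u = -48$
$y{\left(p,k \right)} = \frac{-48 + k}{p + \sqrt{k^{2} + p^{2}}}$ ($y{\left(p,k \right)} = \frac{k - 48}{p + \sqrt{p^{2} + k^{2}}} = \frac{-48 + k}{p + \sqrt{k^{2} + p^{2}}}$)
$\frac{y{\left(71,-37 \right)} - 2924}{-1406 + 2795} = \frac{\frac{-48 - 37}{71 + \sqrt{\left(-37\right)^{2} + 71^{2}}} - 2924}{-1406 + 2795} = \frac{\frac{1}{71 + \sqrt{1369 + 5041}} \left(-85\right) - 2924}{1389} = \left(\frac{1}{71 + \sqrt{6410}} \left(-85\right) - 2924\right) \frac{1}{1389} = \left(- \frac{85}{71 + \sqrt{6410}} - 2924\right) \frac{1}{1389} = \left(-2924 - \frac{85}{71 + \sqrt{6410}}\right) \frac{1}{1389} = - \frac{2924}{1389} - \frac{85}{1389 \left(71 + \sqrt{6410}\right)}$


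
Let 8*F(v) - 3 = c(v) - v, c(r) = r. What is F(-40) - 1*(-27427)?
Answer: 219419/8 ≈ 27427.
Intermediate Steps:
F(v) = 3/8 (F(v) = 3/8 + (v - v)/8 = 3/8 + (⅛)*0 = 3/8 + 0 = 3/8)
F(-40) - 1*(-27427) = 3/8 - 1*(-27427) = 3/8 + 27427 = 219419/8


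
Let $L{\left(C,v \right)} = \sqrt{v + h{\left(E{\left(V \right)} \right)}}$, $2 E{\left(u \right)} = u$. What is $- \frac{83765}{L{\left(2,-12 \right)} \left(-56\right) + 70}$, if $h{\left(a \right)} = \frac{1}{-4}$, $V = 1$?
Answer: $- \frac{418825}{3094} - \frac{83765 i}{221} \approx -135.37 - 379.03 i$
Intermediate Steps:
$E{\left(u \right)} = \frac{u}{2}$
$h{\left(a \right)} = - \frac{1}{4}$
$L{\left(C,v \right)} = \sqrt{- \frac{1}{4} + v}$ ($L{\left(C,v \right)} = \sqrt{v - \frac{1}{4}} = \sqrt{- \frac{1}{4} + v}$)
$- \frac{83765}{L{\left(2,-12 \right)} \left(-56\right) + 70} = - \frac{83765}{\frac{\sqrt{-1 + 4 \left(-12\right)}}{2} \left(-56\right) + 70} = - \frac{83765}{\frac{\sqrt{-1 - 48}}{2} \left(-56\right) + 70} = - \frac{83765}{\frac{\sqrt{-49}}{2} \left(-56\right) + 70} = - \frac{83765}{\frac{7 i}{2} \left(-56\right) + 70} = - \frac{83765}{- 196 i + 70} = - \frac{83765}{70 - 196 i} = - 83765 \frac{70 + 196 i}{43316} = - \frac{83765 \left(70 + 196 i\right)}{43316}$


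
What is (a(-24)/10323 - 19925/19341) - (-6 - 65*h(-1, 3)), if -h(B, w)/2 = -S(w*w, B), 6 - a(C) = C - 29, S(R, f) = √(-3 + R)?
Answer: 36792526/7394709 + 130*√6 ≈ 323.41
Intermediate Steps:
a(C) = 35 - C (a(C) = 6 - (C - 29) = 6 - (-29 + C) = 6 + (29 - C) = 35 - C)
h(B, w) = 2*√(-3 + w²) (h(B, w) = -(-2)*√(-3 + w*w) = -(-2)*√(-3 + w²) = 2*√(-3 + w²))
(a(-24)/10323 - 19925/19341) - (-6 - 65*h(-1, 3)) = ((35 - 1*(-24))/10323 - 19925/19341) - (-6 - 130*√(-3 + 3²)) = ((35 + 24)*(1/10323) - 19925*1/19341) - (-6 - 130*√(-3 + 9)) = (59*(1/10323) - 19925/19341) - (-6 - 130*√6) = (59/10323 - 19925/19341) - (-6 - 130*√6) = -7575728/7394709 + (6 + 130*√6) = 36792526/7394709 + 130*√6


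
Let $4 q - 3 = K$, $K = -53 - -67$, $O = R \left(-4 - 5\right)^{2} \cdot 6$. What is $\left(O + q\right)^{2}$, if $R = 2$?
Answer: $\frac{15249025}{16} \approx 9.5306 \cdot 10^{5}$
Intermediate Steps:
$O = 972$ ($O = 2 \left(-4 - 5\right)^{2} \cdot 6 = 2 \left(-9\right)^{2} \cdot 6 = 2 \cdot 81 \cdot 6 = 162 \cdot 6 = 972$)
$K = 14$ ($K = -53 + 67 = 14$)
$q = \frac{17}{4}$ ($q = \frac{3}{4} + \frac{1}{4} \cdot 14 = \frac{3}{4} + \frac{7}{2} = \frac{17}{4} \approx 4.25$)
$\left(O + q\right)^{2} = \left(972 + \frac{17}{4}\right)^{2} = \left(\frac{3905}{4}\right)^{2} = \frac{15249025}{16}$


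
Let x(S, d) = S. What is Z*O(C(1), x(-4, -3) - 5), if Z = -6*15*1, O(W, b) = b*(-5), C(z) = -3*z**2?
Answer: -4050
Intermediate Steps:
O(W, b) = -5*b
Z = -90 (Z = -90*1 = -90)
Z*O(C(1), x(-4, -3) - 5) = -(-450)*(-4 - 5) = -(-450)*(-9) = -90*45 = -4050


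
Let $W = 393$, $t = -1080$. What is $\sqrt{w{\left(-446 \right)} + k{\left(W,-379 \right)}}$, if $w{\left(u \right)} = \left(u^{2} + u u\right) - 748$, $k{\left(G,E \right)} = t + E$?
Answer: $25 \sqrt{633} \approx 628.99$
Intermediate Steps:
$k{\left(G,E \right)} = -1080 + E$
$w{\left(u \right)} = -748 + 2 u^{2}$ ($w{\left(u \right)} = \left(u^{2} + u^{2}\right) - 748 = 2 u^{2} - 748 = -748 + 2 u^{2}$)
$\sqrt{w{\left(-446 \right)} + k{\left(W,-379 \right)}} = \sqrt{\left(-748 + 2 \left(-446\right)^{2}\right) - 1459} = \sqrt{\left(-748 + 2 \cdot 198916\right) - 1459} = \sqrt{\left(-748 + 397832\right) - 1459} = \sqrt{397084 - 1459} = \sqrt{395625} = 25 \sqrt{633}$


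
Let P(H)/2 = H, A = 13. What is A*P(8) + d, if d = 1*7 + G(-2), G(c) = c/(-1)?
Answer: 217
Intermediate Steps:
G(c) = -c (G(c) = c*(-1) = -c)
P(H) = 2*H
d = 9 (d = 1*7 - 1*(-2) = 7 + 2 = 9)
A*P(8) + d = 13*(2*8) + 9 = 13*16 + 9 = 208 + 9 = 217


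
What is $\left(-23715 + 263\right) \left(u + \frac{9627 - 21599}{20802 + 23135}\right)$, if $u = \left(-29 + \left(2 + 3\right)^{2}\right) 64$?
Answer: $\frac{264065861488}{43937} \approx 6.0101 \cdot 10^{6}$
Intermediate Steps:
$u = -256$ ($u = \left(-29 + 5^{2}\right) 64 = \left(-29 + 25\right) 64 = \left(-4\right) 64 = -256$)
$\left(-23715 + 263\right) \left(u + \frac{9627 - 21599}{20802 + 23135}\right) = \left(-23715 + 263\right) \left(-256 + \frac{9627 - 21599}{20802 + 23135}\right) = - 23452 \left(-256 - \frac{11972}{43937}\right) = \left(-23452\right) \left(- \frac{11259844}{43937}\right) = \frac{264065861488}{43937}$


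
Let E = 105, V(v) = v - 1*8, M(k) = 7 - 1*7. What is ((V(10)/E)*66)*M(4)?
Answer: 0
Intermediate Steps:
M(k) = 0 (M(k) = 7 - 7 = 0)
V(v) = -8 + v (V(v) = v - 8 = -8 + v)
((V(10)/E)*66)*M(4) = (((-8 + 10)/105)*66)*0 = ((2*(1/105))*66)*0 = ((2/105)*66)*0 = (44/35)*0 = 0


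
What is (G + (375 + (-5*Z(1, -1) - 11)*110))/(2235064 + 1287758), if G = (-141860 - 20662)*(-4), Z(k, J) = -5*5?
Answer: 221001/1174274 ≈ 0.18820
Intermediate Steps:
Z(k, J) = -25
G = 650088 (G = -162522*(-4) = 650088)
(G + (375 + (-5*Z(1, -1) - 11)*110))/(2235064 + 1287758) = (650088 + (375 + (-5*(-25) - 11)*110))/(2235064 + 1287758) = (650088 + (375 + (125 - 11)*110))/3522822 = (650088 + (375 + 114*110))*(1/3522822) = (650088 + (375 + 12540))*(1/3522822) = (650088 + 12915)*(1/3522822) = 663003*(1/3522822) = 221001/1174274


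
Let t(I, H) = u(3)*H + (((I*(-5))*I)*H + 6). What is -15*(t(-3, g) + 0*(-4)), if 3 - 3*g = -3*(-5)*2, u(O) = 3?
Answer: -5760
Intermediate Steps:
g = -9 (g = 1 - (-3*(-5))*2/3 = 1 - 5*2 = 1 - 1/3*30 = 1 - 10 = -9)
t(I, H) = 6 + 3*H - 5*H*I**2 (t(I, H) = 3*H + (((I*(-5))*I)*H + 6) = 3*H + (((-5*I)*I)*H + 6) = 3*H + ((-5*I**2)*H + 6) = 3*H + (-5*H*I**2 + 6) = 3*H + (6 - 5*H*I**2) = 6 + 3*H - 5*H*I**2)
-15*(t(-3, g) + 0*(-4)) = -15*((6 + 3*(-9) - 5*(-9)*(-3)**2) + 0*(-4)) = -15*((6 - 27 - 5*(-9)*9) + 0) = -15*((6 - 27 + 405) + 0) = -15*(384 + 0) = -15*384 = -5760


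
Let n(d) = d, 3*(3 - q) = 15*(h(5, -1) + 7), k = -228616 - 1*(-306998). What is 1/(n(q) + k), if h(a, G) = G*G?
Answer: 1/78345 ≈ 1.2764e-5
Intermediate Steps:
k = 78382 (k = -228616 + 306998 = 78382)
h(a, G) = G**2
q = -37 (q = 3 - 5*((-1)**2 + 7) = 3 - 5*(1 + 7) = 3 - 5*8 = 3 - 1/3*120 = 3 - 40 = -37)
1/(n(q) + k) = 1/(-37 + 78382) = 1/78345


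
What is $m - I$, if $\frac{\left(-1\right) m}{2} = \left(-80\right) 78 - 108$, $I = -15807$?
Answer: $28503$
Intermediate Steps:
$m = 12696$ ($m = - 2 \left(\left(-80\right) 78 - 108\right) = - 2 \left(-6240 - 108\right) = \left(-2\right) \left(-6348\right) = 12696$)
$m - I = 12696 - -15807 = 12696 + 15807 = 28503$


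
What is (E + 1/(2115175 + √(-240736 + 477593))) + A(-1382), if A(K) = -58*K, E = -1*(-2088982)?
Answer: 9704647587110947159/4473965043768 - √236857/4473965043768 ≈ 2.1691e+6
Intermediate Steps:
E = 2088982
(E + 1/(2115175 + √(-240736 + 477593))) + A(-1382) = (2088982 + 1/(2115175 + √(-240736 + 477593))) - 58*(-1382) = (2088982 + 1/(2115175 + √236857)) + 80156 = 2169138 + 1/(2115175 + √236857)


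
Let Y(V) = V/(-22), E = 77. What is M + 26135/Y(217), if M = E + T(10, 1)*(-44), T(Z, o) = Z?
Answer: -653741/217 ≈ -3012.6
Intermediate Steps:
Y(V) = -V/22 (Y(V) = V*(-1/22) = -V/22)
M = -363 (M = 77 + 10*(-44) = 77 - 440 = -363)
M + 26135/Y(217) = -363 + 26135/((-1/22*217)) = -363 + 26135/(-217/22) = -363 + 26135*(-22/217) = -363 - 574970/217 = -653741/217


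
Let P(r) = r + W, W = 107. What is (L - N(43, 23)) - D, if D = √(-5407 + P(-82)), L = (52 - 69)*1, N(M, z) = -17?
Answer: -3*I*√598 ≈ -73.362*I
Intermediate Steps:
L = -17 (L = -17*1 = -17)
P(r) = 107 + r (P(r) = r + 107 = 107 + r)
D = 3*I*√598 (D = √(-5407 + (107 - 82)) = √(-5407 + 25) = √(-5382) = 3*I*√598 ≈ 73.362*I)
(L - N(43, 23)) - D = (-17 - 1*(-17)) - 3*I*√598 = (-17 + 17) - 3*I*√598 = 0 - 3*I*√598 = -3*I*√598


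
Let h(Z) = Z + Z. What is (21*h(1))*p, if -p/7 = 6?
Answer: -1764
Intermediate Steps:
p = -42 (p = -7*6 = -42)
h(Z) = 2*Z
(21*h(1))*p = (21*(2*1))*(-42) = (21*2)*(-42) = 42*(-42) = -1764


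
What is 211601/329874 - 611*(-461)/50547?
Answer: 34537245067/5558047026 ≈ 6.2139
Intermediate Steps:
211601/329874 - 611*(-461)/50547 = 211601*(1/329874) + 281671*(1/50547) = 211601/329874 + 281671/50547 = 34537245067/5558047026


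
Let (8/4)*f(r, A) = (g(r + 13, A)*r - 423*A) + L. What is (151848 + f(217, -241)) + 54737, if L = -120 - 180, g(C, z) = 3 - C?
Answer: 232777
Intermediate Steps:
L = -300
f(r, A) = -150 - 423*A/2 + r*(-10 - r)/2 (f(r, A) = (((3 - (r + 13))*r - 423*A) - 300)/2 = (((3 - (13 + r))*r - 423*A) - 300)/2 = (((3 + (-13 - r))*r - 423*A) - 300)/2 = (((-10 - r)*r - 423*A) - 300)/2 = ((r*(-10 - r) - 423*A) - 300)/2 = ((-423*A + r*(-10 - r)) - 300)/2 = (-300 - 423*A + r*(-10 - r))/2 = -150 - 423*A/2 + r*(-10 - r)/2)
(151848 + f(217, -241)) + 54737 = (151848 + (-150 - 423/2*(-241) - ½*217*(10 + 217))) + 54737 = (151848 + (-150 + 101943/2 - ½*217*227)) + 54737 = (151848 + (-150 + 101943/2 - 49259/2)) + 54737 = (151848 + 26192) + 54737 = 178040 + 54737 = 232777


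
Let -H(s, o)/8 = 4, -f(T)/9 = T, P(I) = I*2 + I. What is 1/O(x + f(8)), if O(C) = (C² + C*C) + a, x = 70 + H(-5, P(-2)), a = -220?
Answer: 1/2092 ≈ 0.00047801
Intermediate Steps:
P(I) = 3*I (P(I) = 2*I + I = 3*I)
f(T) = -9*T
H(s, o) = -32 (H(s, o) = -8*4 = -32)
x = 38 (x = 70 - 32 = 38)
O(C) = -220 + 2*C² (O(C) = (C² + C*C) - 220 = (C² + C²) - 220 = 2*C² - 220 = -220 + 2*C²)
1/O(x + f(8)) = 1/(-220 + 2*(38 - 9*8)²) = 1/(-220 + 2*(38 - 72)²) = 1/(-220 + 2*(-34)²) = 1/(-220 + 2*1156) = 1/(-220 + 2312) = 1/2092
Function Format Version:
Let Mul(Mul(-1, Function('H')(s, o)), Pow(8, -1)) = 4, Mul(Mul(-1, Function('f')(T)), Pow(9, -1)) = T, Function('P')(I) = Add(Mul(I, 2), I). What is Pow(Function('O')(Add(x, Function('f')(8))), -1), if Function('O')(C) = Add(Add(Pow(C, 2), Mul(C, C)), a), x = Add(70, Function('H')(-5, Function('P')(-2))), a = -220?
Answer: Rational(1, 2092) ≈ 0.00047801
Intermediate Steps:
Function('P')(I) = Mul(3, I) (Function('P')(I) = Add(Mul(2, I), I) = Mul(3, I))
Function('f')(T) = Mul(-9, T)
Function('H')(s, o) = -32 (Function('H')(s, o) = Mul(-8, 4) = -32)
x = 38 (x = Add(70, -32) = 38)
Function('O')(C) = Add(-220, Mul(2, Pow(C, 2))) (Function('O')(C) = Add(Add(Pow(C, 2), Mul(C, C)), -220) = Add(Add(Pow(C, 2), Pow(C, 2)), -220) = Add(Mul(2, Pow(C, 2)), -220) = Add(-220, Mul(2, Pow(C, 2))))
Pow(Function('O')(Add(x, Function('f')(8))), -1) = Pow(Add(-220, Mul(2, Pow(Add(38, Mul(-9, 8)), 2))), -1) = Pow(Add(-220, Mul(2, Pow(Add(38, -72), 2))), -1) = Pow(Add(-220, Mul(2, Pow(-34, 2))), -1) = Pow(Add(-220, Mul(2, 1156)), -1) = Pow(Add(-220, 2312), -1) = Pow(2092, -1) = Rational(1, 2092)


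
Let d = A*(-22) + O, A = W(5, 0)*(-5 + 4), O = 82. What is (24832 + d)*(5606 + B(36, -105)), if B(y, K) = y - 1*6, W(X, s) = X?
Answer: 141035264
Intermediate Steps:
B(y, K) = -6 + y (B(y, K) = y - 6 = -6 + y)
A = -5 (A = 5*(-5 + 4) = 5*(-1) = -5)
d = 192 (d = -5*(-22) + 82 = 110 + 82 = 192)
(24832 + d)*(5606 + B(36, -105)) = (24832 + 192)*(5606 + (-6 + 36)) = 25024*(5606 + 30) = 25024*5636 = 141035264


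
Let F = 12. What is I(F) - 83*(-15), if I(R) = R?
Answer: 1257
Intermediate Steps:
I(F) - 83*(-15) = 12 - 83*(-15) = 12 + 1245 = 1257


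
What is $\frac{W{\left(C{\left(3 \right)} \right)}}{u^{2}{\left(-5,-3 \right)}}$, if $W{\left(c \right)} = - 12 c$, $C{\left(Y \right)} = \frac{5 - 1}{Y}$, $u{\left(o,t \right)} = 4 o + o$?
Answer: $- \frac{16}{625} \approx -0.0256$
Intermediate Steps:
$u{\left(o,t \right)} = 5 o$
$C{\left(Y \right)} = \frac{4}{Y}$
$\frac{W{\left(C{\left(3 \right)} \right)}}{u^{2}{\left(-5,-3 \right)}} = \frac{\left(-12\right) \frac{4}{3}}{\left(5 \left(-5\right)\right)^{2}} = \frac{\left(-12\right) 4 \cdot \frac{1}{3}}{\left(-25\right)^{2}} = \frac{\left(-12\right) \frac{4}{3}}{625} = \left(-16\right) \frac{1}{625} = - \frac{16}{625}$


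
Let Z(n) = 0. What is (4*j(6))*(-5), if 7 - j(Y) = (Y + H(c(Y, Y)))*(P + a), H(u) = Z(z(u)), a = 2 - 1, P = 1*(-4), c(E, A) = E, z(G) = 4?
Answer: -500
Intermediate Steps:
P = -4
a = 1
H(u) = 0
j(Y) = 7 + 3*Y (j(Y) = 7 - (Y + 0)*(-4 + 1) = 7 - Y*(-3) = 7 - (-3)*Y = 7 + 3*Y)
(4*j(6))*(-5) = (4*(7 + 3*6))*(-5) = (4*(7 + 18))*(-5) = (4*25)*(-5) = 100*(-5) = -500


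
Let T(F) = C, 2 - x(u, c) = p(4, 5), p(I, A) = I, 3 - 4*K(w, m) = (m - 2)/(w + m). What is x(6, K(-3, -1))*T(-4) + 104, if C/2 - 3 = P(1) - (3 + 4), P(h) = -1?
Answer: 124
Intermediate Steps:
K(w, m) = 3/4 - (-2 + m)/(4*(m + w)) (K(w, m) = 3/4 - (m - 2)/(4*(w + m)) = 3/4 - (-2 + m)/(4*(m + w)))
x(u, c) = -2 (x(u, c) = 2 - 1*4 = 2 - 4 = -2)
C = -10 (C = 6 + 2*(-1 - (3 + 4)) = 6 + 2*(-1 - 1*7) = 6 + 2*(-1 - 7) = 6 + 2*(-8) = 6 - 16 = -10)
T(F) = -10
x(6, K(-3, -1))*T(-4) + 104 = -2*(-10) + 104 = 20 + 104 = 124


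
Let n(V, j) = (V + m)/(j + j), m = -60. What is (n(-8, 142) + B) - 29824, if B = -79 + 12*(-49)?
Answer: -2164878/71 ≈ -30491.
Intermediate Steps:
B = -667 (B = -79 - 588 = -667)
n(V, j) = (-60 + V)/(2*j) (n(V, j) = (V - 60)/(j + j) = (-60 + V)/((2*j)) = (-60 + V)*(1/(2*j)) = (-60 + V)/(2*j))
(n(-8, 142) + B) - 29824 = ((½)*(-60 - 8)/142 - 667) - 29824 = ((½)*(1/142)*(-68) - 667) - 29824 = (-17/71 - 667) - 29824 = -47374/71 - 29824 = -2164878/71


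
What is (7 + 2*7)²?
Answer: 441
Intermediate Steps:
(7 + 2*7)² = (7 + 14)² = 21² = 441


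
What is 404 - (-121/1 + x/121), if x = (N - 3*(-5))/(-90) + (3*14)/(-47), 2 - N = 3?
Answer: 134357594/255915 ≈ 525.01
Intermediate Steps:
N = -1 (N = 2 - 1*3 = 2 - 3 = -1)
x = -2219/2115 (x = (-1 - 3*(-5))/(-90) + (3*14)/(-47) = (-1 + 15)*(-1/90) + 42*(-1/47) = 14*(-1/90) - 42/47 = -7/45 - 42/47 = -2219/2115 ≈ -1.0492)
404 - (-121/1 + x/121) = 404 - (-121/1 - 2219/2115/121) = 404 - (-121*1 - 2219/2115*1/121) = 404 - (-121 - 2219/255915) = 404 - 1*(-30967934/255915) = 404 + 30967934/255915 = 134357594/255915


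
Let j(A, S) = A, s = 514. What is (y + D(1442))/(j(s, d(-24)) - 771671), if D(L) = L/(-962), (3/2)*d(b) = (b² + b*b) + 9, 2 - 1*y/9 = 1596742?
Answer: 6912288181/370926517 ≈ 18.635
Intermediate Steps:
y = -14370660 (y = 18 - 9*1596742 = 18 - 14370678 = -14370660)
d(b) = 6 + 4*b²/3 (d(b) = 2*((b² + b*b) + 9)/3 = 2*((b² + b²) + 9)/3 = 2*(2*b² + 9)/3 = 2*(9 + 2*b²)/3 = 6 + 4*b²/3)
D(L) = -L/962 (D(L) = L*(-1/962) = -L/962)
(y + D(1442))/(j(s, d(-24)) - 771671) = (-14370660 - 1/962*1442)/(514 - 771671) = (-14370660 - 721/481)/(-771157) = -6912288181/481*(-1/771157) = 6912288181/370926517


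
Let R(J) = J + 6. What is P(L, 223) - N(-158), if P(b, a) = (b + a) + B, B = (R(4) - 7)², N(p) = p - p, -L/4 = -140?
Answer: 792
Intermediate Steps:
L = 560 (L = -4*(-140) = 560)
N(p) = 0
R(J) = 6 + J
B = 9 (B = ((6 + 4) - 7)² = (10 - 7)² = 3² = 9)
P(b, a) = 9 + a + b (P(b, a) = (b + a) + 9 = (a + b) + 9 = 9 + a + b)
P(L, 223) - N(-158) = (9 + 223 + 560) - 1*0 = 792 + 0 = 792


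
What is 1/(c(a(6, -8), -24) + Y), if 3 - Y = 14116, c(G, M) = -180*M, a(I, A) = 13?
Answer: -1/9793 ≈ -0.00010211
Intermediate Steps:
Y = -14113 (Y = 3 - 1*14116 = 3 - 14116 = -14113)
1/(c(a(6, -8), -24) + Y) = 1/(-180*(-24) - 14113) = 1/(4320 - 14113) = 1/(-9793) = -1/9793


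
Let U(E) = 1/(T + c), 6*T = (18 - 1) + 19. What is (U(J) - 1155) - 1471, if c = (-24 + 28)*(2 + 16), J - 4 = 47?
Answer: -204827/78 ≈ -2626.0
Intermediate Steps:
J = 51 (J = 4 + 47 = 51)
c = 72 (c = 4*18 = 72)
T = 6 (T = ((18 - 1) + 19)/6 = (17 + 19)/6 = (⅙)*36 = 6)
U(E) = 1/78 (U(E) = 1/(6 + 72) = 1/78)
(U(J) - 1155) - 1471 = (1/78 - 1155) - 1471 = -90089/78 - 1471 = -204827/78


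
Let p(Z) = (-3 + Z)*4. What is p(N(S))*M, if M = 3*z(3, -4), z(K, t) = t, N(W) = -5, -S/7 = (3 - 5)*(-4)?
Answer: 384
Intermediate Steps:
S = -56 (S = -7*(3 - 5)*(-4) = -(-14)*(-4) = -7*8 = -56)
p(Z) = -12 + 4*Z
M = -12 (M = 3*(-4) = -12)
p(N(S))*M = (-12 + 4*(-5))*(-12) = (-12 - 20)*(-12) = -32*(-12) = 384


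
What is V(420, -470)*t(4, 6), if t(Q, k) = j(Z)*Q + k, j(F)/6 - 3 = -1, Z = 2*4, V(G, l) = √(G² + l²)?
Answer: 540*√3973 ≈ 34037.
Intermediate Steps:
Z = 8
j(F) = 12 (j(F) = 18 + 6*(-1) = 18 - 6 = 12)
t(Q, k) = k + 12*Q (t(Q, k) = 12*Q + k = k + 12*Q)
V(420, -470)*t(4, 6) = √(420² + (-470)²)*(6 + 12*4) = √(176400 + 220900)*(6 + 48) = √397300*54 = (10*√3973)*54 = 540*√3973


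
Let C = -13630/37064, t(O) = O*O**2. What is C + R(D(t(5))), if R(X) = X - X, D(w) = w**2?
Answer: -6815/18532 ≈ -0.36774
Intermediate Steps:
t(O) = O**3
R(X) = 0
C = -6815/18532 (C = -13630*1/37064 = -6815/18532 ≈ -0.36774)
C + R(D(t(5))) = -6815/18532 + 0 = -6815/18532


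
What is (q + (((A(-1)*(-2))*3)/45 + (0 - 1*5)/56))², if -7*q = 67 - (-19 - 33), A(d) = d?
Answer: 202863049/705600 ≈ 287.50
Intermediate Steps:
q = -17 (q = -(67 - (-19 - 33))/7 = -(67 - 1*(-52))/7 = -(67 + 52)/7 = -⅐*119 = -17)
(q + (((A(-1)*(-2))*3)/45 + (0 - 1*5)/56))² = (-17 + ((-1*(-2)*3)/45 + (0 - 1*5)/56))² = (-17 + ((2*3)*(1/45) + (0 - 5)*(1/56)))² = (-17 + (6*(1/45) - 5*1/56))² = (-17 + (2/15 - 5/56))² = (-17 + 37/840)² = (-14243/840)² = 202863049/705600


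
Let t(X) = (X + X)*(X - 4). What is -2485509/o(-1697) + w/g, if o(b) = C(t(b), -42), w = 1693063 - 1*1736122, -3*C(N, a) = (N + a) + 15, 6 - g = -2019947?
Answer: 1645916365042/1295725111239 ≈ 1.2703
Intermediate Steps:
g = 2019953 (g = 6 - 1*(-2019947) = 6 + 2019947 = 2019953)
t(X) = 2*X*(-4 + X) (t(X) = (2*X)*(-4 + X) = 2*X*(-4 + X))
C(N, a) = -5 - N/3 - a/3 (C(N, a) = -((N + a) + 15)/3 = -(15 + N + a)/3 = -5 - N/3 - a/3)
w = -43059 (w = 1693063 - 1736122 = -43059)
o(b) = 9 - 2*b*(-4 + b)/3 (o(b) = -5 - 2*b*(-4 + b)/3 - ⅓*(-42) = -5 - 2*b*(-4 + b)/3 + 14 = 9 - 2*b*(-4 + b)/3)
-2485509/o(-1697) + w/g = -2485509/(9 - ⅔*(-1697)*(-4 - 1697)) - 43059/2019953 = -2485509/(9 - ⅔*(-1697)*(-1701)) - 43059*1/2019953 = -2485509/(9 - 1924398) - 43059/2019953 = -2485509/(-1924389) - 43059/2019953 = -2485509*(-1/1924389) - 43059/2019953 = 828503/641463 - 43059/2019953 = 1645916365042/1295725111239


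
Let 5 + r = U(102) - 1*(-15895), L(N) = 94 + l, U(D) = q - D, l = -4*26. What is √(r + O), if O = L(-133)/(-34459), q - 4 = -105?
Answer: √18627099941437/34459 ≈ 125.25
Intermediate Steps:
q = -101 (q = 4 - 105 = -101)
l = -104
U(D) = -101 - D
L(N) = -10 (L(N) = 94 - 104 = -10)
O = 10/34459 (O = -10/(-34459) = -10*(-1/34459) = 10/34459 ≈ 0.00029020)
r = 15687 (r = -5 + ((-101 - 1*102) - 1*(-15895)) = -5 + ((-101 - 102) + 15895) = -5 + (-203 + 15895) = -5 + 15692 = 15687)
√(r + O) = √(15687 + 10/34459) = √(540558343/34459) = √18627099941437/34459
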